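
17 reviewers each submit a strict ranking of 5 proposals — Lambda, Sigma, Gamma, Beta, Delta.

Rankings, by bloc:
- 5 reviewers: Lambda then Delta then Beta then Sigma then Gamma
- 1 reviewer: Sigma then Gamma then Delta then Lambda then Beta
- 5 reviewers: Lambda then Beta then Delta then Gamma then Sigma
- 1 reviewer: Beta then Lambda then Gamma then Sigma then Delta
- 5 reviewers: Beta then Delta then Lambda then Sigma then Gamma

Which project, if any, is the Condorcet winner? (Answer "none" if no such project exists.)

Head-to-head results (17 reviewers):
Lambda vs Sigma: 5+5+1+5 = 16 for Lambda, 1 for Sigma — Lambda by 16–1.
Lambda vs Gamma: 16 to 1, Lambda.
Lambda vs Beta: Lambda preferred on 5+1+5 = 11 ballots; Lambda wins 11–6.
Lambda vs Delta: Lambda preferred on 5+5+1 = 11 ballots; Lambda wins 11–6.
Sigma vs Gamma: 11 to 6, Sigma.
Sigma vs Beta: Sigma preferred on 1 ballot; Beta wins 16–1.
Sigma vs Delta: 1+1 = 2 for Sigma, 15 for Delta — Delta by 15–2.
Gamma vs Beta: Gamma is ranked higher on 1 ballot, Beta on 16. Beta wins 16–1.
Gamma vs Delta: 2 to 15, Delta.
Beta vs Delta: 11 to 6, Beta.
Only Lambda has no losses; Lambda is the Condorcet winner.

Lambda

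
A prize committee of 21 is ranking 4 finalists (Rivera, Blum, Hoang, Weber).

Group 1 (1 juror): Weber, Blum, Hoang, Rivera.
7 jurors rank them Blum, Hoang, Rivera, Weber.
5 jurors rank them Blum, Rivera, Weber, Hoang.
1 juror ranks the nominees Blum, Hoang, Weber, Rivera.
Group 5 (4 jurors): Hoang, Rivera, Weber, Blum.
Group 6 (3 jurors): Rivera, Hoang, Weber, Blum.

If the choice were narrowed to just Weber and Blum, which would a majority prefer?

Ballots ranking Weber above Blum: 1 + 4 + 3 = 8.
Ballots ranking Blum above Weber: 21 − 8 = 13.
Blum wins the head-to-head 13–8.

Blum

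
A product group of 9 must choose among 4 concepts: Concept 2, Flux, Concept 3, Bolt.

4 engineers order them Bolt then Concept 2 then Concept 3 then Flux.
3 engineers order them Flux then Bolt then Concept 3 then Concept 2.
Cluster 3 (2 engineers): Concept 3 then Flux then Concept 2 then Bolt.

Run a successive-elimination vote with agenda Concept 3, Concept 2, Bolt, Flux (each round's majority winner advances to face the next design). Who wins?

Round 1: Concept 3 vs Concept 2 — 5–4, Concept 3 advances.
Round 2: Concept 3 vs Bolt — 2–7, Bolt advances.
Round 3: Bolt vs Flux — 4–5, Flux advances.
The agenda winner is Flux.

Flux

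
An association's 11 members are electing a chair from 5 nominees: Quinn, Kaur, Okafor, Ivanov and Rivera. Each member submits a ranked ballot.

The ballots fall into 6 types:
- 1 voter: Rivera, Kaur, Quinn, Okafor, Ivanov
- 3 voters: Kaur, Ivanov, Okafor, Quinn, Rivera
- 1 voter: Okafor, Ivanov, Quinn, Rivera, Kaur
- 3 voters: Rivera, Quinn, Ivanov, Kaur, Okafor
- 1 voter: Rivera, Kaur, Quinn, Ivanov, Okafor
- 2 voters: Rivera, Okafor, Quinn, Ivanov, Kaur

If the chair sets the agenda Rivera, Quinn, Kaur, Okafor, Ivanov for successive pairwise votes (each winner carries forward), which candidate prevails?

Round 1: Rivera vs Quinn — 7–4, Rivera advances.
Round 2: Rivera vs Kaur — 8–3, Rivera advances.
Round 3: Rivera vs Okafor — 7–4, Rivera advances.
Round 4: Rivera vs Ivanov — 7–4, Rivera advances.
Rivera survives the agenda.

Rivera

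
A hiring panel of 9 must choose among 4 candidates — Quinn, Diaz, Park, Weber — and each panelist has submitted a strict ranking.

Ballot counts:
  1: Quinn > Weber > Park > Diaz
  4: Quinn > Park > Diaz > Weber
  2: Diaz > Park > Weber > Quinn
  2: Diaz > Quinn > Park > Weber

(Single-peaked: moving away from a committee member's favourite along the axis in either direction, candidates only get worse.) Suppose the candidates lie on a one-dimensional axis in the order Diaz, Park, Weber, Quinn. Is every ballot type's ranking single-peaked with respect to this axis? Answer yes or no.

no

Axis positions: Diaz=1, Park=2, Weber=3, Quinn=4.
Ballot type 1 (peak Quinn at position 4): ranking walks positions 4-3-2-1, expanding outward from the peak — single-peaked.
Ballot type 2: ranking walks positions 4-2-1-3; Park is ranked above Weber even though Weber lies between Park and the peak Quinn on the axis — preferences dip and rise again. Not single-peaked.
Ballot type 3 (peak Diaz at position 1): ranking walks positions 1-2-3-4, expanding outward from the peak — single-peaked.
Ballot type 4: ranking walks positions 1-4-2-3; Quinn is ranked above Park even though Park lies between Quinn and the peak Diaz on the axis — preferences dip and rise again. Not single-peaked.
Ballot type 2 violates single-peakedness, so the profile is not single-peaked on this axis.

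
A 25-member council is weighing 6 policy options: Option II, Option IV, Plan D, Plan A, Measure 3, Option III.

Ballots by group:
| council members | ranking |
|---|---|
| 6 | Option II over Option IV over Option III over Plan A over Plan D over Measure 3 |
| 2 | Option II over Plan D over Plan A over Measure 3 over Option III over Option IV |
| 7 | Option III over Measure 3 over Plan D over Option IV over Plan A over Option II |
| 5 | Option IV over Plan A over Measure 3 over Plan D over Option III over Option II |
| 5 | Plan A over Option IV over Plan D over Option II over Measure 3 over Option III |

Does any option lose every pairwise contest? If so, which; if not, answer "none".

Head-to-head results (25 council members):
Option II vs Option IV: Option IV wins 17–8.
Option II vs Plan D: Option II is ranked higher on 6+2 = 8 ballots, Plan D on 17. Plan D wins 17–8.
Option II–Plan A: Plan A 17–8.
Option II vs Measure 3: Option II is ranked higher on 6+2+5 = 13 ballots, Measure 3 on 12. Option II wins 13–12.
Option II vs Option III: Option II, 13–12.
Option IV–Plan D: Option IV 16–9.
Option IV vs Plan A: Option IV is ranked higher on 6+7+5 = 18 ballots, Plan A on 7. Option IV wins 18–7.
Option IV vs Measure 3: Option IV, 16–9.
Option IV vs Option III: Option IV wins 16–9.
Plan D vs Plan A: Plan D is ranked higher on 2+7 = 9 ballots, Plan A on 16. Plan A wins 16–9.
Plan D–Measure 3: Plan D 13–12.
Plan D vs Option III: 2+5+5 = 12 for Plan D, 13 for Option III — Option III by 13–12.
Plan A vs Measure 3: 18 to 7, Plan A.
Plan A–Option III: Option III 13–12.
Measure 3 vs Option III: Measure 3 is ranked higher on 2+5+5 = 12 ballots, Option III on 13. Option III wins 13–12.
Measure 3 loses to every other option — it is the Condorcet loser.

Measure 3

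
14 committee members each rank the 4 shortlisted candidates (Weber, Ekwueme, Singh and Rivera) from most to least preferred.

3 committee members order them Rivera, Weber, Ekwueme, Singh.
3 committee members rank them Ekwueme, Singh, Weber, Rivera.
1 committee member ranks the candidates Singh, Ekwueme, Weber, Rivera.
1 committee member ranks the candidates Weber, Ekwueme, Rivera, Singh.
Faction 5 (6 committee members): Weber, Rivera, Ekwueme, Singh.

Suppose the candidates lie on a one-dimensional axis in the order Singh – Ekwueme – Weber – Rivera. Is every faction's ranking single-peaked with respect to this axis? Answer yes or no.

Axis positions: Singh=1, Ekwueme=2, Weber=3, Rivera=4.
Faction 1 (peak Rivera at position 4): ranking walks positions 4-3-2-1, expanding outward from the peak — single-peaked.
Faction 2 (peak Ekwueme at position 2): ranking walks positions 2-1-3-4, expanding outward from the peak — single-peaked.
Faction 3 (peak Singh at position 1): ranking walks positions 1-2-3-4, expanding outward from the peak — single-peaked.
Faction 4 (peak Weber at position 3): ranking walks positions 3-2-4-1, expanding outward from the peak — single-peaked.
Faction 5 (peak Weber at position 3): ranking walks positions 3-4-2-1, expanding outward from the peak — single-peaked.
Every ranking is single-peaked on this axis.

yes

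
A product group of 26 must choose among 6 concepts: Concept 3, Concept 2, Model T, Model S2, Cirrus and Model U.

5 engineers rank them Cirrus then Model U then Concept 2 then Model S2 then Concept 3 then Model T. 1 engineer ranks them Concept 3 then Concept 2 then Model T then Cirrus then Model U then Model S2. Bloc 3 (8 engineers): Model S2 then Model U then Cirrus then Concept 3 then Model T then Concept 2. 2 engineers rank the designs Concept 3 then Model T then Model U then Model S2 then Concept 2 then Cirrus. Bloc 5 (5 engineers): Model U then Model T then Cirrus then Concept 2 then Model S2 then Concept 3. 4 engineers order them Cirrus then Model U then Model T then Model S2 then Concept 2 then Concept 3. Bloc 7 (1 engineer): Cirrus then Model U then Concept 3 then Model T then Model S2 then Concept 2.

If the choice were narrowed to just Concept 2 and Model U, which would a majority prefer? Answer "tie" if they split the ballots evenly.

Ballots ranking Concept 2 above Model U: 1.
Ballots ranking Model U above Concept 2: 26 − 1 = 25.
Model U wins the head-to-head 25–1.

Model U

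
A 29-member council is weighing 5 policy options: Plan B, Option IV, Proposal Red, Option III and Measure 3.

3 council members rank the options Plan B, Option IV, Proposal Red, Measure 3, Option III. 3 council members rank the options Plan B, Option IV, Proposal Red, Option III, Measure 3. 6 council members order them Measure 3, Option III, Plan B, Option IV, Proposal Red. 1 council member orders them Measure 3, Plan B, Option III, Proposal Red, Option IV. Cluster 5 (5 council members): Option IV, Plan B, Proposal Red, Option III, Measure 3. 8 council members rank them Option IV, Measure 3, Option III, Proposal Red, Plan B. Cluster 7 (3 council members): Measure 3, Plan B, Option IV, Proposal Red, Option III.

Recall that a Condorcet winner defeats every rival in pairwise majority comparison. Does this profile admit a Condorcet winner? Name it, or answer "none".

Check each pair by majority over 29 ballots:
Plan B vs Option IV: 3+3+6+1+3 = 16 for Plan B, 13 for Option IV — Plan B by 16–13.
Plan B vs Proposal Red: 21 to 8, Plan B.
Plan B vs Option III: 3+3+1+5+3 = 15 for Plan B, 14 for Option III — Plan B by 15–14.
Plan B vs Measure 3: 3+3+5 = 11 for Plan B, 18 for Measure 3 — Measure 3 by 18–11.
Option IV vs Proposal Red: 28 to 1, Option IV.
Option IV vs Option III: 3+3+5+8+3 = 22 for Option IV, 7 for Option III — Option IV by 22–7.
Option IV vs Measure 3: 3+3+5+8 = 19 for Option IV, 10 for Measure 3 — Option IV by 19–10.
Proposal Red vs Option III: 14 to 15, Option III.
Proposal Red vs Measure 3: Proposal Red is ranked higher on 3+3+5 = 11 ballots, Measure 3 on 18. Measure 3 wins 18–11.
Option III vs Measure 3: 8 to 21, Measure 3.
No option is unbeaten: Plan B loses to Measure 3; Option IV loses to Plan B; Proposal Red loses to Plan B; Option III loses to Plan B; Measure 3 loses to Option IV. In particular Plan B > Option IV > Measure 3 > Plan B is a majority cycle — no Condorcet winner exists.

none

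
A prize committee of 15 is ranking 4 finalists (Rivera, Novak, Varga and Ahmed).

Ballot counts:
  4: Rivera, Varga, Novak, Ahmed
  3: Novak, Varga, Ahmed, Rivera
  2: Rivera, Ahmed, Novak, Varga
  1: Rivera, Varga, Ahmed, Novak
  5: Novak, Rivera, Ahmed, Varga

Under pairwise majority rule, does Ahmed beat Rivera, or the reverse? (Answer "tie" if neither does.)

Ballots ranking Ahmed above Rivera: 3.
Ballots ranking Rivera above Ahmed: 15 − 3 = 12.
Rivera wins the head-to-head 12–3.

Rivera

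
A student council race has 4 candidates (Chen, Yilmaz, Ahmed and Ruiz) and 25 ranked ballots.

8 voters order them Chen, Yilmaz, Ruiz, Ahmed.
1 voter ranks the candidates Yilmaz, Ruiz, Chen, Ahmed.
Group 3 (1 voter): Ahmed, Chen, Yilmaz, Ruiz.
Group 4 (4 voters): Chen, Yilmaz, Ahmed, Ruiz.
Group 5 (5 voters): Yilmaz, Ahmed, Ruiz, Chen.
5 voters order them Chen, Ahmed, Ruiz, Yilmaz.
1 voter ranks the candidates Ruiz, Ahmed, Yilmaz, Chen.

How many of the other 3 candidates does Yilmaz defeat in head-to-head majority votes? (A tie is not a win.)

Yilmaz against each rival (25 voters):
Yilmaz–Chen: Chen 18–7.
Yilmaz vs Ahmed: 8+1+4+5 = 18 for Yilmaz, 7 for Ahmed — Yilmaz by 18–7.
Yilmaz vs Ruiz: Yilmaz, 19–6.
Yilmaz beats Ahmed, Ruiz; loses to Chen — 2 pairwise wins.

2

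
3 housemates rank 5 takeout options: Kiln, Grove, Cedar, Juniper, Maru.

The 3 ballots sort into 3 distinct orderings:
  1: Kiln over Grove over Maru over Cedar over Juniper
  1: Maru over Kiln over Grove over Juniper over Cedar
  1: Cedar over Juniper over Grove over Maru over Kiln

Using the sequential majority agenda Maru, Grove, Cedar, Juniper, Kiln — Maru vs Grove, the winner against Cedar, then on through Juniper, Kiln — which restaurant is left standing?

Kiln

Round 1: Maru vs Grove — 1–2, Grove advances.
Round 2: Grove vs Cedar — 2–1, Grove advances.
Round 3: Grove vs Juniper — 2–1, Grove advances.
Round 4: Grove vs Kiln — 1–2, Kiln advances.
Kiln survives the agenda.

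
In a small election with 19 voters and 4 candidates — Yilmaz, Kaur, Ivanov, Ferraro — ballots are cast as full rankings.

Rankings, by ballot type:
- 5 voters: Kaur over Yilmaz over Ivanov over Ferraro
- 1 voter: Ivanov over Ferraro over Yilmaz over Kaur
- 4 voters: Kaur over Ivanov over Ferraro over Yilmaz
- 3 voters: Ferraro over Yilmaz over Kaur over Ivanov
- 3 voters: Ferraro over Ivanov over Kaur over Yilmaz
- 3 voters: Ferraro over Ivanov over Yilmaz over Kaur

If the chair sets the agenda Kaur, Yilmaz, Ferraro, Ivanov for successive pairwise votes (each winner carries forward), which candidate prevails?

Round 1: Kaur vs Yilmaz — 12–7, Kaur advances.
Round 2: Kaur vs Ferraro — 9–10, Ferraro advances.
Round 3: Ferraro vs Ivanov — 9–10, Ivanov advances.
The agenda winner is Ivanov.

Ivanov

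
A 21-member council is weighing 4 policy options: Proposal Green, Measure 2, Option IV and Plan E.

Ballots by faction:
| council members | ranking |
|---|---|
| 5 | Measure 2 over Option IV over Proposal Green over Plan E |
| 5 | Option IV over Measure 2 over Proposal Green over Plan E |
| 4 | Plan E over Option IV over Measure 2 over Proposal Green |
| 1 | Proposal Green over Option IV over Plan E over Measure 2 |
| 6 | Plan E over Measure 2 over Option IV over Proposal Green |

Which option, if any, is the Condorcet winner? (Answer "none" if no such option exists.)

none

Head-to-head results (21 council members):
Proposal Green vs Measure 2: Proposal Green is ranked higher on 1 ballot, Measure 2 on 20. Measure 2 wins 20–1.
Proposal Green–Option IV: Option IV 20–1.
Proposal Green vs Plan E: 11 to 10, Proposal Green.
Measure 2 vs Option IV: Measure 2, 11–10.
Measure 2 vs Plan E: Plan E, 11–10.
Option IV vs Plan E: Option IV is ranked higher on 5+5+1 = 11 ballots, Plan E on 10. Option IV wins 11–10.
Every option loses at least once (Proposal Green loses to Measure 2; Measure 2 loses to Plan E; Option IV loses to Measure 2; Plan E loses to Proposal Green). The majority relation contains the cycle Proposal Green → Plan E → Measure 2 → Proposal Green, so there is no Condorcet winner.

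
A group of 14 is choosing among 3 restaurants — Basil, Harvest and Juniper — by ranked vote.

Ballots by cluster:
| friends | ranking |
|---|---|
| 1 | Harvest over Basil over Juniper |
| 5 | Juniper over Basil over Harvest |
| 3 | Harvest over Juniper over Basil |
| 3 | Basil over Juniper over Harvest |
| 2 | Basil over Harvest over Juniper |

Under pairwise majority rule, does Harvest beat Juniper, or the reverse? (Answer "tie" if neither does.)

Ballots ranking Harvest above Juniper: 1 + 3 + 2 = 6.
Ballots ranking Juniper above Harvest: 14 − 6 = 8.
Juniper wins the head-to-head 8–6.

Juniper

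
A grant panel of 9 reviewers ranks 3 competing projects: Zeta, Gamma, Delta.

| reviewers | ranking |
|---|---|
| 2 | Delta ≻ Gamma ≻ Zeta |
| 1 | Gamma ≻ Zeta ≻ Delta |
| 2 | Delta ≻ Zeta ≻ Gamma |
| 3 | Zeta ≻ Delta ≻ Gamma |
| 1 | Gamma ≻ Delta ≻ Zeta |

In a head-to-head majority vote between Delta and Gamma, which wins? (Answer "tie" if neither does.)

Ballots ranking Delta above Gamma: 2 + 2 + 3 = 7.
Ballots ranking Gamma above Delta: 9 − 7 = 2.
Delta wins the head-to-head 7–2.

Delta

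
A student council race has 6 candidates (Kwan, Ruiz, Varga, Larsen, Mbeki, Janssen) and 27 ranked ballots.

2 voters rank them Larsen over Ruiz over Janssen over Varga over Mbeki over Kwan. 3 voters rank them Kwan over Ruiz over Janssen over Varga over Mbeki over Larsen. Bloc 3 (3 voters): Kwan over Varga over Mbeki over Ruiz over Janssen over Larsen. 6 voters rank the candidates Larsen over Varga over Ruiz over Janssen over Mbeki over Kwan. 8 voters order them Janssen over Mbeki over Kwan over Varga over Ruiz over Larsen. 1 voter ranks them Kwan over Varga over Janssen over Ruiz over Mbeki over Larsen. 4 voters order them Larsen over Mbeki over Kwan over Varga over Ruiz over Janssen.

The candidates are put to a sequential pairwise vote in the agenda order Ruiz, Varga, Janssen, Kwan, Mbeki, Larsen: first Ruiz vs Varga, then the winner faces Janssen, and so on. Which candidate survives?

Round 1: Ruiz vs Varga — 5–22, Varga advances.
Round 2: Varga vs Janssen — 14–13, Varga advances.
Round 3: Varga vs Kwan — 8–19, Kwan advances.
Round 4: Kwan vs Mbeki — 7–20, Mbeki advances.
Round 5: Mbeki vs Larsen — 15–12, Mbeki advances.
Mbeki survives the agenda.

Mbeki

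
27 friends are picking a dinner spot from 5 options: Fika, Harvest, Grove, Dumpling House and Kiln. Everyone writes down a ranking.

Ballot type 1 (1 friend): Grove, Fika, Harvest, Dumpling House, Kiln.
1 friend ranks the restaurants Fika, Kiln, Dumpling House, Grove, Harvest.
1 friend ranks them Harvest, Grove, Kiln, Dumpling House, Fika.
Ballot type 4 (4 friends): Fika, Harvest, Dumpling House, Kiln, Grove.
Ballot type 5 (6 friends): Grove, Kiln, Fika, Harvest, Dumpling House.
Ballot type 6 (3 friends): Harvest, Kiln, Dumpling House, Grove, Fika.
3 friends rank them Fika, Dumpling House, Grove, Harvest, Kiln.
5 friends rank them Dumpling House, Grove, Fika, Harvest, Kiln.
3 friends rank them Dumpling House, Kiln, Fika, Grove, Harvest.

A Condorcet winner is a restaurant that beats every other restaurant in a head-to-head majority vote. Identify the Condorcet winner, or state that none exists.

none

Check each pair by majority over 27 ballots:
Fika–Harvest: Fika 23–4.
Fika vs Grove: 1+4+3+3 = 11 for Fika, 16 for Grove — Grove by 16–11.
Fika vs Dumpling House: 15 to 12, Fika.
Fika vs Kiln: 14 to 13, Fika.
Harvest vs Grove: 8 to 19, Grove.
Harvest vs Dumpling House: 1+1+4+6+3 = 15 for Harvest, 12 for Dumpling House — Harvest by 15–12.
Harvest vs Kiln: Harvest preferred on 1+1+4+3+3+5 = 17 ballots; Harvest wins 17–10.
Grove vs Dumpling House: Grove is ranked higher on 1+1+6 = 8 ballots, Dumpling House on 19. Dumpling House wins 19–8.
Grove vs Kiln: Grove is ranked higher on 1+1+6+3+5 = 16 ballots, Kiln on 11. Grove wins 16–11.
Dumpling House vs Kiln: Dumpling House, 16–11.
Every restaurant loses at least once (Fika loses to Grove; Harvest loses to Fika; Grove loses to Dumpling House; Dumpling House loses to Fika; Kiln loses to Fika). The majority relation contains the cycle Fika beats Dumpling House beats Grove beats Fika, so there is no Condorcet winner.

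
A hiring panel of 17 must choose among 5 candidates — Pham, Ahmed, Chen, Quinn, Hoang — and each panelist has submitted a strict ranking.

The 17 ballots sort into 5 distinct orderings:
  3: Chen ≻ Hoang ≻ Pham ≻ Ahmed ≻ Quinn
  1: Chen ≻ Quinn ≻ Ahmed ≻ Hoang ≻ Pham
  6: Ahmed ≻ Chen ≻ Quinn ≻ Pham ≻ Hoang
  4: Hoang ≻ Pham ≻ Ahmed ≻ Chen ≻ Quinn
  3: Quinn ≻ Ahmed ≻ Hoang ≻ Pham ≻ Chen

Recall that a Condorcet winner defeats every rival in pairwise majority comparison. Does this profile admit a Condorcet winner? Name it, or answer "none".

Ahmed

Head-to-head results (17 committee members):
Pham vs Ahmed: 7 to 10, Ahmed.
Pham vs Chen: Pham is ranked higher on 4+3 = 7 ballots, Chen on 10. Chen wins 10–7.
Pham vs Quinn: Pham is ranked higher on 3+4 = 7 ballots, Quinn on 10. Quinn wins 10–7.
Pham vs Hoang: 6 to 11, Hoang.
Ahmed vs Chen: 6+4+3 = 13 for Ahmed, 4 for Chen — Ahmed by 13–4.
Ahmed vs Quinn: 13 to 4, Ahmed.
Ahmed vs Hoang: Ahmed is ranked higher on 1+6+3 = 10 ballots, Hoang on 7. Ahmed wins 10–7.
Chen vs Quinn: 14 to 3, Chen.
Chen vs Hoang: Chen preferred on 3+1+6 = 10 ballots; Chen wins 10–7.
Quinn vs Hoang: 10 to 7, Quinn.
Only Ahmed has no losses; Ahmed is the Condorcet winner.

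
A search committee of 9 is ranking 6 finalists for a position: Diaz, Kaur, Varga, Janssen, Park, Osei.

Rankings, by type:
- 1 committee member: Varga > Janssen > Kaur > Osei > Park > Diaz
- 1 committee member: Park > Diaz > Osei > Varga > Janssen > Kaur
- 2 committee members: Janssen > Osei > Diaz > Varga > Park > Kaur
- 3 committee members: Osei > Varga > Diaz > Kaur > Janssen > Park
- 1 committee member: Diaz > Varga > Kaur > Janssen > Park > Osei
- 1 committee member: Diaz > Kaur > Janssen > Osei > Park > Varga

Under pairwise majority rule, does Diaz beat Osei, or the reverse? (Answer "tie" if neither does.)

Ballots ranking Diaz above Osei: 1 + 1 + 1 = 3.
Ballots ranking Osei above Diaz: 9 − 3 = 6.
Osei wins the head-to-head 6–3.

Osei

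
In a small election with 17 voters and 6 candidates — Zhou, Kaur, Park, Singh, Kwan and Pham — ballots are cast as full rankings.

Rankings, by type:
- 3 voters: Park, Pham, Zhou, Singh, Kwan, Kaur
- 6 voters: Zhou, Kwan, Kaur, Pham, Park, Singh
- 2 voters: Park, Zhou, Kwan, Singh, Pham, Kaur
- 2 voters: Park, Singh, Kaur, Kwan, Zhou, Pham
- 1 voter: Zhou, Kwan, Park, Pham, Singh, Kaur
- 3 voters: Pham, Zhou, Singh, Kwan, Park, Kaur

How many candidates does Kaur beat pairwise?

0

Kaur against each rival (17 voters):
Kaur vs Zhou: 2 for Kaur, 15 for Zhou — Zhou by 15–2.
Kaur vs Park: Kaur is ranked higher on 6 ballots, Park on 11. Park wins 11–6.
Kaur vs Singh: Singh wins 11–6.
Kaur vs Kwan: Kwan, 15–2.
Kaur vs Pham: Kaur preferred on 6+2 = 8 ballots; Pham wins 9–8.
Kaur beats no one; loses to Zhou, Park, Singh, Kwan, Pham — 0 pairwise wins.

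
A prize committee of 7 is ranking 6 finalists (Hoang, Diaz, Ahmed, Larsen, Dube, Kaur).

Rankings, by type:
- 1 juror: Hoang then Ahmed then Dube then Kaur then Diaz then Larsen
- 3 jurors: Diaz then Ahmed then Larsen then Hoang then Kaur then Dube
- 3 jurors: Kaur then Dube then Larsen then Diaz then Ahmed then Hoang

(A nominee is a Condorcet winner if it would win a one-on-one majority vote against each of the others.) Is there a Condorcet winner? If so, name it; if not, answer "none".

none

Pairwise majorities:
Hoang vs Diaz: Hoang is ranked higher on 1 ballot, Diaz on 6. Diaz wins 6–1.
Hoang vs Ahmed: 1 to 6, Ahmed.
Hoang vs Larsen: 1 to 6, Larsen.
Hoang vs Dube: 4 to 3, Hoang.
Hoang vs Kaur: 1+3 = 4 for Hoang, 3 for Kaur — Hoang by 4–3.
Diaz vs Ahmed: Diaz preferred on 3+3 = 6 ballots; Diaz wins 6–1.
Diaz vs Larsen: 1+3 = 4 for Diaz, 3 for Larsen — Diaz by 4–3.
Diaz vs Dube: 3 for Diaz, 4 for Dube — Dube by 4–3.
Diaz vs Kaur: Diaz preferred on 3 ballots; Kaur wins 4–3.
Ahmed vs Larsen: Ahmed is ranked higher on 1+3 = 4 ballots, Larsen on 3. Ahmed wins 4–3.
Ahmed vs Dube: 4 to 3, Ahmed.
Ahmed vs Kaur: 1+3 = 4 for Ahmed, 3 for Kaur — Ahmed by 4–3.
Larsen vs Dube: 3 to 4, Dube.
Larsen vs Kaur: Larsen preferred on 3 ballots; Kaur wins 4–3.
Dube vs Kaur: 1 to 6, Kaur.
No nominee is unbeaten: Hoang loses to Diaz; Diaz loses to Dube; Ahmed loses to Diaz; Larsen loses to Diaz; Dube loses to Hoang; Kaur loses to Hoang. In particular Hoang beats Dube beats Diaz beats Hoang is a majority cycle — no Condorcet winner exists.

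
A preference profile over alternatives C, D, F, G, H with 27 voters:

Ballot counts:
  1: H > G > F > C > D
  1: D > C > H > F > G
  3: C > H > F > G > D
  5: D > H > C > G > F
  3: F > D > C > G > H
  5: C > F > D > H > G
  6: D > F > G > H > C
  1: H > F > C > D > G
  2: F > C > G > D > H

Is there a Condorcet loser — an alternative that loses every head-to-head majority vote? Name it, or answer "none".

G

Head-to-head results (27 voters):
C vs D: C is ranked higher on 1+3+5+1+2 = 12 ballots, D on 15. D wins 15–12.
C vs F: C is ranked higher on 1+3+5+5 = 14 ballots, F on 13. C wins 14–13.
C vs G: 20 to 7, C.
C–H: C 14–13.
D vs F: 1+5+6 = 12 for D, 15 for F — F by 15–12.
D vs G: D is ranked higher on 1+5+3+5+6+1 = 21 ballots, G on 6. D wins 21–6.
D–H: D 22–5.
F vs G: 21 for F, 6 for G — F by 21–6.
F vs H: F, 16–11.
G vs H: G preferred on 3+6+2 = 11 ballots; H wins 16–11.
G loses to every other alternative — it is the Condorcet loser.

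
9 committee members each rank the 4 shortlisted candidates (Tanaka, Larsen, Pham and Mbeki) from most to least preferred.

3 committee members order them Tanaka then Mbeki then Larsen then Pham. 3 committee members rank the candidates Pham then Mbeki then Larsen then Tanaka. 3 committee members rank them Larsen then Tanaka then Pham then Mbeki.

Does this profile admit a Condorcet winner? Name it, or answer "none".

none

Check each pair by majority over 9 ballots:
Tanaka vs Larsen: Tanaka preferred on 3 ballots; Larsen wins 6–3.
Tanaka vs Pham: Tanaka preferred on 3+3 = 6 ballots; Tanaka wins 6–3.
Tanaka vs Mbeki: Tanaka is ranked higher on 3+3 = 6 ballots, Mbeki on 3. Tanaka wins 6–3.
Larsen vs Pham: Larsen is ranked higher on 3+3 = 6 ballots, Pham on 3. Larsen wins 6–3.
Larsen vs Mbeki: 3 for Larsen, 6 for Mbeki — Mbeki by 6–3.
Pham vs Mbeki: Pham, 6–3.
Every candidate loses at least once (Tanaka loses to Larsen; Larsen loses to Mbeki; Pham loses to Tanaka; Mbeki loses to Tanaka). The majority relation contains the cycle Tanaka > Mbeki > Larsen > Tanaka, so there is no Condorcet winner.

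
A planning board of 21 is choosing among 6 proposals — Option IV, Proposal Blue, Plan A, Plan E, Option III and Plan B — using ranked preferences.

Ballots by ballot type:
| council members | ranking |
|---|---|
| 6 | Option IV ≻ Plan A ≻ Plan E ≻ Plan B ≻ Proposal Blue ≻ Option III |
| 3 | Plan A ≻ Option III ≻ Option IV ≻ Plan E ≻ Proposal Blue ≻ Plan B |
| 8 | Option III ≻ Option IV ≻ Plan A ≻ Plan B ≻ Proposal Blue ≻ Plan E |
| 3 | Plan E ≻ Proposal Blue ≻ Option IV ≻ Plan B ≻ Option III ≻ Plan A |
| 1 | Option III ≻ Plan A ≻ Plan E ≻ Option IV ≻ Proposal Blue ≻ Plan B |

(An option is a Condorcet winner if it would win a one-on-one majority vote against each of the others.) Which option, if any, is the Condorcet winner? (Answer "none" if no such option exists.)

Option III

Head-to-head results (21 council members):
Option IV vs Proposal Blue: 6+3+8+1 = 18 for Option IV, 3 for Proposal Blue — Option IV by 18–3.
Option IV vs Plan A: 6+8+3 = 17 for Option IV, 4 for Plan A — Option IV by 17–4.
Option IV vs Plan E: 6+3+8 = 17 for Option IV, 4 for Plan E — Option IV by 17–4.
Option IV vs Option III: 9 to 12, Option III.
Option IV vs Plan B: 21 to 0, Option IV.
Proposal Blue vs Plan A: Proposal Blue is ranked higher on 3 ballots, Plan A on 18. Plan A wins 18–3.
Proposal Blue vs Plan E: 8 to 13, Plan E.
Proposal Blue vs Option III: Proposal Blue is ranked higher on 6+3 = 9 ballots, Option III on 12. Option III wins 12–9.
Proposal Blue vs Plan B: Proposal Blue is ranked higher on 3+3+1 = 7 ballots, Plan B on 14. Plan B wins 14–7.
Plan A vs Plan E: 6+3+8+1 = 18 for Plan A, 3 for Plan E — Plan A by 18–3.
Plan A vs Option III: Plan A preferred on 6+3 = 9 ballots; Option III wins 12–9.
Plan A vs Plan B: Plan A is ranked higher on 6+3+8+1 = 18 ballots, Plan B on 3. Plan A wins 18–3.
Plan E vs Option III: 6+3 = 9 for Plan E, 12 for Option III — Option III by 12–9.
Plan E vs Plan B: 6+3+3+1 = 13 for Plan E, 8 for Plan B — Plan E by 13–8.
Option III vs Plan B: Option III is ranked higher on 3+8+1 = 12 ballots, Plan B on 9. Option III wins 12–9.
Option III defeats every rival head-to-head and is the Condorcet winner.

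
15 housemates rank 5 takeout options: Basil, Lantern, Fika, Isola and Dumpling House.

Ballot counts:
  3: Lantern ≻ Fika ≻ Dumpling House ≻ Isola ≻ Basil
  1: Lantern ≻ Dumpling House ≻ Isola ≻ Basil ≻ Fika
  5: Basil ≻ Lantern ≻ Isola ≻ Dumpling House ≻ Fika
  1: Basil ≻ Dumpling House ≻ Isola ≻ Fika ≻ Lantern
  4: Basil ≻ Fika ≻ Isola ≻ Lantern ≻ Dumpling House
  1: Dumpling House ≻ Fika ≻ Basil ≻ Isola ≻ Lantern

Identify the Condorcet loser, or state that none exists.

Pairwise majorities:
Basil vs Lantern: Basil preferred on 5+1+4+1 = 11 ballots; Basil wins 11–4.
Basil vs Fika: Basil wins 11–4.
Basil vs Isola: Basil is ranked higher on 5+1+4+1 = 11 ballots, Isola on 4. Basil wins 11–4.
Basil vs Dumpling House: Basil wins 10–5.
Lantern vs Fika: Lantern is ranked higher on 3+1+5 = 9 ballots, Fika on 6. Lantern wins 9–6.
Lantern–Isola: Lantern 9–6.
Lantern vs Dumpling House: Lantern is ranked higher on 3+1+5+4 = 13 ballots, Dumpling House on 2. Lantern wins 13–2.
Fika–Isola: Fika 8–7.
Fika vs Dumpling House: Dumpling House, 8–7.
Isola vs Dumpling House: Isola preferred on 5+4 = 9 ballots; Isola wins 9–6.
No restaurant is winless: Basil beats Lantern; Lantern beats Fika; Fika beats Isola; Isola beats Dumpling House; Dumpling House beats Fika. There is no Condorcet loser.

none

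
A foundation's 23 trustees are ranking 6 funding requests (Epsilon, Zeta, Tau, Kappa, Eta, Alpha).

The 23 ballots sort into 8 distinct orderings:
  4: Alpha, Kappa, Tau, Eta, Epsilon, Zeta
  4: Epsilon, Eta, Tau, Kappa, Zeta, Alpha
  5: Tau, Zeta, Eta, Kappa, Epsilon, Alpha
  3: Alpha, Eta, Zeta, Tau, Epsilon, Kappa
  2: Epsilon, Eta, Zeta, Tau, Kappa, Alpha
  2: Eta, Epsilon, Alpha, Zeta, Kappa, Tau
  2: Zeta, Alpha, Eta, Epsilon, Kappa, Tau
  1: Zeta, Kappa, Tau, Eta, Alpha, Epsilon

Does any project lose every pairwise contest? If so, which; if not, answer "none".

Pairwise majorities:
Epsilon vs Zeta: Epsilon is ranked higher on 4+4+2+2 = 12 ballots, Zeta on 11. Epsilon wins 12–11.
Epsilon vs Tau: Epsilon is ranked higher on 4+2+2+2 = 10 ballots, Tau on 13. Tau wins 13–10.
Epsilon–Kappa: Epsilon 13–10.
Epsilon vs Eta: Epsilon is ranked higher on 4+2 = 6 ballots, Eta on 17. Eta wins 17–6.
Epsilon vs Alpha: Epsilon, 13–10.
Zeta–Tau: Tau 13–10.
Zeta vs Kappa: 15 to 8, Zeta.
Zeta vs Eta: 5+2+1 = 8 for Zeta, 15 for Eta — Eta by 15–8.
Zeta vs Alpha: 4+5+2+2+1 = 14 for Zeta, 9 for Alpha — Zeta by 14–9.
Tau–Kappa: Tau 14–9.
Tau vs Eta: Tau preferred on 4+5+1 = 10 ballots; Eta wins 13–10.
Tau vs Alpha: Tau wins 12–11.
Kappa vs Eta: Eta wins 18–5.
Kappa vs Alpha: 12 to 11, Kappa.
Eta vs Alpha: 14 to 9, Eta.
Only Alpha has no wins; Alpha is the Condorcet loser.

Alpha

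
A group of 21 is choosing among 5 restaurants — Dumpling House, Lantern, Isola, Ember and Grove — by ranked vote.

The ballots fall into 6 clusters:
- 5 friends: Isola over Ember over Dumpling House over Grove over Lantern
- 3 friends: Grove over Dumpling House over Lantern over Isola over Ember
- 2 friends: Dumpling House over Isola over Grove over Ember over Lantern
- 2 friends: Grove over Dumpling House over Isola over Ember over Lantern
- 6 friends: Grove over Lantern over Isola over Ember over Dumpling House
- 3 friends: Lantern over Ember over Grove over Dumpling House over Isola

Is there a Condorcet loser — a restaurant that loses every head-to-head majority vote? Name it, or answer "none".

Pairwise majorities:
Dumpling House vs Lantern: Dumpling House wins 12–9.
Dumpling House vs Isola: Dumpling House is ranked higher on 3+2+2+3 = 10 ballots, Isola on 11. Isola wins 11–10.
Dumpling House vs Ember: 3+2+2 = 7 for Dumpling House, 14 for Ember — Ember by 14–7.
Dumpling House vs Grove: Dumpling House preferred on 5+2 = 7 ballots; Grove wins 14–7.
Lantern vs Isola: Lantern is ranked higher on 3+6+3 = 12 ballots, Isola on 9. Lantern wins 12–9.
Lantern vs Ember: 3+6+3 = 12 for Lantern, 9 for Ember — Lantern by 12–9.
Lantern–Grove: Grove 18–3.
Isola–Ember: Isola 18–3.
Isola vs Grove: 7 to 14, Grove.
Ember vs Grove: Grove, 13–8.
Each restaurant has at least one pairwise win (Dumpling House beats Lantern; Lantern beats Isola; Isola beats Dumpling House; Ember beats Dumpling House; Grove beats Dumpling House) — no Condorcet loser.

none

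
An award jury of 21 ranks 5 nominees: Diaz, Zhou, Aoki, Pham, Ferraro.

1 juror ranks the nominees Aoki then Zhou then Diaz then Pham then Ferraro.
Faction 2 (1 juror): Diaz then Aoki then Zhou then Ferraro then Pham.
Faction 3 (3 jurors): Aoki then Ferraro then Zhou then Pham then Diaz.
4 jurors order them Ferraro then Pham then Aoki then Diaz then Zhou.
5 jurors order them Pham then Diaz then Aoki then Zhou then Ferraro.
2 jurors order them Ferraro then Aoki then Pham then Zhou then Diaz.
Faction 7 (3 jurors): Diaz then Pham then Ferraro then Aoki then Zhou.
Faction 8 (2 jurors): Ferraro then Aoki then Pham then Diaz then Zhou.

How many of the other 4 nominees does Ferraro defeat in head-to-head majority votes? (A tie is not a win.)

4

Ferraro against each rival (21 jurors):
Ferraro vs Diaz: Ferraro wins 11–10.
Ferraro vs Zhou: Ferraro, 14–7.
Ferraro vs Aoki: Ferraro wins 11–10.
Ferraro–Pham: Ferraro 12–9.
Ferraro beats Diaz, Zhou, Aoki, Pham — 4 pairwise wins.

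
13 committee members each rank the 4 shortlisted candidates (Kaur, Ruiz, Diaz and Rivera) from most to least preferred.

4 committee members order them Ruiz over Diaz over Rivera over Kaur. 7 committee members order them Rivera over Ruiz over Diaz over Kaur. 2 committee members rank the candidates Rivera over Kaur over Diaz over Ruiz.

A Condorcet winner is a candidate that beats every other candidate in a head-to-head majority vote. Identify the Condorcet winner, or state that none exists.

Rivera

Head-to-head results (13 committee members):
Kaur vs Ruiz: 2 for Kaur, 11 for Ruiz — Ruiz by 11–2.
Kaur vs Diaz: Kaur preferred on 2 ballots; Diaz wins 11–2.
Kaur vs Rivera: Kaur is ranked higher on 0 ballots, Rivera on 13. Rivera wins 13–0.
Ruiz vs Diaz: 11 to 2, Ruiz.
Ruiz vs Rivera: 4 to 9, Rivera.
Diaz vs Rivera: 4 for Diaz, 9 for Rivera — Rivera by 9–4.
Rivera defeats every rival head-to-head and is the Condorcet winner.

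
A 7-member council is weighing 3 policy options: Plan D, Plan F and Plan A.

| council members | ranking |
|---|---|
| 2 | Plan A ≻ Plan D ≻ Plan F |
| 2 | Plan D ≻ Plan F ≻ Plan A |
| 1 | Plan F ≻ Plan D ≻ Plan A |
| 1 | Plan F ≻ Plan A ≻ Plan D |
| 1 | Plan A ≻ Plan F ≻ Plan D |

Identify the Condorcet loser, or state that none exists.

Head-to-head results (7 council members):
Plan D vs Plan F: 2+2 = 4 for Plan D, 3 for Plan F — Plan D by 4–3.
Plan D vs Plan A: Plan D preferred on 2+1 = 3 ballots; Plan A wins 4–3.
Plan F vs Plan A: 2+1+1 = 4 for Plan F, 3 for Plan A — Plan F by 4–3.
Each option has at least one pairwise win (Plan D beats Plan F; Plan F beats Plan A; Plan A beats Plan D) — no Condorcet loser.

none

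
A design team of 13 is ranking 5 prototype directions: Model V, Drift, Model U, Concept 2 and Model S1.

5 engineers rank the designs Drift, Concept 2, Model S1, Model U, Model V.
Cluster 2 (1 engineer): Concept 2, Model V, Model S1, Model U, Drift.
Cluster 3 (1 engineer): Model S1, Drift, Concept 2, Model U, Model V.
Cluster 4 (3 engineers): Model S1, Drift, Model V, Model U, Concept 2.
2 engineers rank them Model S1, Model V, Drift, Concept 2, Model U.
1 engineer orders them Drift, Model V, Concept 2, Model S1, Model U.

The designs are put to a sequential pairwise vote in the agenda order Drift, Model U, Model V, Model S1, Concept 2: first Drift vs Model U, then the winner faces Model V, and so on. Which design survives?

Concept 2

Round 1: Drift vs Model U — 12–1, Drift advances.
Round 2: Drift vs Model V — 10–3, Drift advances.
Round 3: Drift vs Model S1 — 6–7, Model S1 advances.
Round 4: Model S1 vs Concept 2 — 6–7, Concept 2 advances.
Concept 2 survives the agenda.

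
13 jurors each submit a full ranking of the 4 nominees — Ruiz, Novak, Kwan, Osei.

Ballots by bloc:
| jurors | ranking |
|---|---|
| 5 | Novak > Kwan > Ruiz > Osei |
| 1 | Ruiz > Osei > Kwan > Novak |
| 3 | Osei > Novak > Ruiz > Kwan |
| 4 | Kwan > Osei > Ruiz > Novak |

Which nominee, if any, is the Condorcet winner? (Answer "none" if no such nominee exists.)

Check each pair by majority over 13 ballots:
Ruiz vs Novak: Novak wins 8–5.
Ruiz vs Kwan: Kwan wins 9–4.
Ruiz vs Osei: Osei, 7–6.
Novak–Kwan: Novak 8–5.
Novak–Osei: Osei 8–5.
Kwan vs Osei: Kwan, 9–4.
Each nominee drops at least one matchup (Ruiz loses to Novak; Novak loses to Osei; Kwan loses to Novak; Osei loses to Kwan); the cycle Novak > Kwan > Osei > Novak rules out a Condorcet winner.

none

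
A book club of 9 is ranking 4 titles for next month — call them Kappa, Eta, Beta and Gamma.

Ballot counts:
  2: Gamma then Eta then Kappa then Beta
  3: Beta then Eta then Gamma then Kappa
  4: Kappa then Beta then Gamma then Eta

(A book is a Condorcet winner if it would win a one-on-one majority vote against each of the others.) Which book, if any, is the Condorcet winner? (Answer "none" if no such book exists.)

Pairwise majorities:
Kappa–Eta: Eta 5–4.
Kappa vs Beta: Kappa wins 6–3.
Kappa vs Gamma: Gamma wins 5–4.
Eta vs Beta: Beta, 7–2.
Eta vs Gamma: Gamma wins 6–3.
Beta vs Gamma: Beta, 7–2.
Every book loses at least once (Kappa loses to Eta; Eta loses to Beta; Beta loses to Kappa; Gamma loses to Beta). The majority relation contains the cycle Kappa > Beta > Eta > Kappa, so there is no Condorcet winner.

none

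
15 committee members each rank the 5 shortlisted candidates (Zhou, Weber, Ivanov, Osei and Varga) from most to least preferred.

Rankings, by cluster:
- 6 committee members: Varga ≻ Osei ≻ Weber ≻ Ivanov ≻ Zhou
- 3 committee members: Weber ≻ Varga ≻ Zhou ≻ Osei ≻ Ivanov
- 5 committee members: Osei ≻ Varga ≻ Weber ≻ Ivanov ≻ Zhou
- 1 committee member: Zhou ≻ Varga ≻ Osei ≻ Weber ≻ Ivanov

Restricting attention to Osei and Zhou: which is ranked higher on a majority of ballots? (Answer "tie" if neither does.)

Osei

Ballots ranking Osei above Zhou: 6 + 5 = 11.
Ballots ranking Zhou above Osei: 15 − 11 = 4.
Osei wins the head-to-head 11–4.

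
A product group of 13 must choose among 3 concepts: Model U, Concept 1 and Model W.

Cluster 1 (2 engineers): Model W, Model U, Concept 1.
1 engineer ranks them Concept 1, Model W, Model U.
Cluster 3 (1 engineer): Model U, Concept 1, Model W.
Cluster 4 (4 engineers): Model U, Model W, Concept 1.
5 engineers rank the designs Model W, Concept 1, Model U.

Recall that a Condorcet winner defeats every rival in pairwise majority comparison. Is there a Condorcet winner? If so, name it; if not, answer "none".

Model W

Head-to-head results (13 engineers):
Model U vs Concept 1: Model U wins 7–6.
Model U vs Model W: 1+4 = 5 for Model U, 8 for Model W — Model W by 8–5.
Concept 1 vs Model W: Concept 1 is ranked higher on 1+1 = 2 ballots, Model W on 11. Model W wins 11–2.
Model W beats each of Model U, Concept 1 — Model W is the Condorcet winner.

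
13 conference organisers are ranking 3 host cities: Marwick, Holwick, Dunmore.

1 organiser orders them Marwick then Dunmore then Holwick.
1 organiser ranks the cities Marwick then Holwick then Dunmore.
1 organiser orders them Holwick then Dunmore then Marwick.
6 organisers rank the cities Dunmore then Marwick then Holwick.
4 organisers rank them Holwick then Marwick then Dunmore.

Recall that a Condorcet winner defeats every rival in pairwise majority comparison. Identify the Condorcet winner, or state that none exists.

Check each pair by majority over 13 ballots:
Marwick vs Holwick: Marwick, 8–5.
Marwick vs Dunmore: Dunmore, 7–6.
Holwick–Dunmore: Dunmore 7–6.
Dunmore beats each of Marwick, Holwick — Dunmore is the Condorcet winner.

Dunmore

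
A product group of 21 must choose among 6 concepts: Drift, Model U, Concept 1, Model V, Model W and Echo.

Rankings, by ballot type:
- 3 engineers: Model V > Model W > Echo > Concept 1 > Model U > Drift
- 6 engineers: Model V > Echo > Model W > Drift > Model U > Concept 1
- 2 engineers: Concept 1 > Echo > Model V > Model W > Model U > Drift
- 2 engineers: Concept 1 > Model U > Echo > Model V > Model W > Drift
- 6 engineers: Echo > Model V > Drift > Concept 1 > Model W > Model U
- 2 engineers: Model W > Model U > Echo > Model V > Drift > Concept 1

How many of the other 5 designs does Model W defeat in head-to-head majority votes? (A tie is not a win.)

3

Model W against each rival (21 engineers):
Model W–Drift: Model W 15–6.
Model W–Model U: Model W 19–2.
Model W vs Concept 1: 3+6+2 = 11 for Model W, 10 for Concept 1 — Model W by 11–10.
Model W vs Model V: Model V wins 19–2.
Model W vs Echo: 5 to 16, Echo.
Model W beats Drift, Model U, Concept 1; loses to Model V, Echo — 3 pairwise wins.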